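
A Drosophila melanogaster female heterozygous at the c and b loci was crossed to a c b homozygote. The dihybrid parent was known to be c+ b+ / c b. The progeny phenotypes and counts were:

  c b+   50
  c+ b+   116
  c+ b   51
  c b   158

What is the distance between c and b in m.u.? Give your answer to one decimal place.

26.9 m.u.

The recombinant classes are c+ b and c b+: 51 + 50 = 101.
Recombination frequency = 101/375 = 0.2693 ≈ 26.9%, i.e. 26.9 m.u.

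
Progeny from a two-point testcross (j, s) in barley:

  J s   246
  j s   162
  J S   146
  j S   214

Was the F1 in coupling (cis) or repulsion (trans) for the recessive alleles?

trans

The two most frequent classes are J s (246) and j S (214); these are the parental (non-recombinant) types.
So the F1 carried J s on one chromosome and j S on the other — the recessive alleles are on opposite chromosomes (trans / repulsion).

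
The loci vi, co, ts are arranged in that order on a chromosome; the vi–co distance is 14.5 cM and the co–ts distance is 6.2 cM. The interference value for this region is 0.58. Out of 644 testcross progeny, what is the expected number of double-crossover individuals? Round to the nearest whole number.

Map distances give recombination frequencies of 0.145 and 0.062 for the two intervals.
With interference 0.58 (so coincidence = 0.42), expected double-crossover frequency = 0.145 × 0.062 × 0.42 = 0.00378.
Expected number = 0.00378 × 644 = 2.43 ≈ 2.

2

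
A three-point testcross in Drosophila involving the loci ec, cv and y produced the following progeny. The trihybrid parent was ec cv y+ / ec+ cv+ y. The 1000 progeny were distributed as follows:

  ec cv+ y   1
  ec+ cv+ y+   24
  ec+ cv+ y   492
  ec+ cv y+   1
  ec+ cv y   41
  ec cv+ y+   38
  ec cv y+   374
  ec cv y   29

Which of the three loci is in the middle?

The two rarest classes, ec+ cv y+ and ec cv+ y, are the double crossovers. Comparing them with the parentals, only the ec allele has switched, so ec is the middle locus and the order is cv – ec – y.

ec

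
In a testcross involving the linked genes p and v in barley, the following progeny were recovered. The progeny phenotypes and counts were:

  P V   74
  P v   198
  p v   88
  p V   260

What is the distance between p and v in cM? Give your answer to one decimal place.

26.1 cM

The two most frequent classes, P v (198) and p V (260), are the parental types, so the F1 was P v / p V.
The recombinant classes are P V and p v: 74 + 88 = 162.
Recombination frequency = 162/620 = 0.2613 ≈ 26.1%, i.e. 26.1 cM.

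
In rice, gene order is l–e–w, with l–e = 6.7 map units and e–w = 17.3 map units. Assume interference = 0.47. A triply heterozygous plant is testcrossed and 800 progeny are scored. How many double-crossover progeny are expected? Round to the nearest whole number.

5

Map distances give recombination frequencies of 0.067 and 0.173 for the two intervals.
With interference 0.47 (so coincidence = 0.53), expected double-crossover frequency = 0.067 × 0.173 × 0.53 = 0.00614.
Expected number = 0.00614 × 800 = 4.91 ≈ 5.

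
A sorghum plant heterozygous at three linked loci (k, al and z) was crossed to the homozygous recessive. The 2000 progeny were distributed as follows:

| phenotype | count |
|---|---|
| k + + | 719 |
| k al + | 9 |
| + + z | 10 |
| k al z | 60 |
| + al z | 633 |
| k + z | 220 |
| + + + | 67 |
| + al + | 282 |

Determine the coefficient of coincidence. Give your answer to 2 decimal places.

The two most frequent reciprocal classes, + al z and k + +, are the parental types, so the F1 was + al z / k + +.
The two rarest classes, + + z and k al +, are the double crossovers. Comparing them with the parentals, only the al allele has switched, so al is the middle locus and the order is z – al – k.
z–al: (502 + 19)/2000 = 0.2605; al–k: (127 + 19)/2000 = 0.0730.
Expected DCO frequency = 0.2605 × 0.0730 ≈ 0.01902; observed = 19/2000 ≈ 0.00950.
Coefficient of coincidence = 0.00950/0.01902 ≈ 0.50.

0.50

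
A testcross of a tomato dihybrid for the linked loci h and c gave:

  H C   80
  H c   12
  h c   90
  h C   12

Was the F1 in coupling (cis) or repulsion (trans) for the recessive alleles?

The two most frequent classes are H C (80) and h c (90); these are the parental (non-recombinant) types.
So the F1 carried H C on one chromosome and h c on the other — the recessive alleles are on the same chromosome (cis / coupling).

cis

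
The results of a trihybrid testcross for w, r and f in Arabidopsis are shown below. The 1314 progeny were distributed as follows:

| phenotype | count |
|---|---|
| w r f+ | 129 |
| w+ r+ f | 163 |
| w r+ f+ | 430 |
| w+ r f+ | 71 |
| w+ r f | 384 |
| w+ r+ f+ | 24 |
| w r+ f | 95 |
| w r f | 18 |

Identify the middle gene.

w

The two most frequent reciprocal classes, w r+ f+ and w+ r f, are the parental types, so the F1 was w r+ f+ / w+ r f.
The two rarest classes, w+ r+ f+ and w r f, are the double crossovers. Comparing them with the parentals, only the w allele has switched, so w is the middle locus and the order is r – w – f.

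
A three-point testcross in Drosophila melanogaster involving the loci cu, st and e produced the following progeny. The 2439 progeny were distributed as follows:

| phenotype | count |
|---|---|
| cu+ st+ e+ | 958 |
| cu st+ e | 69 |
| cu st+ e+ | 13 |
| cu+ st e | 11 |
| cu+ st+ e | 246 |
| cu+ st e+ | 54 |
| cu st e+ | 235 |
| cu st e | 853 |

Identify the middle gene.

The two most frequent reciprocal classes, cu+ st+ e+ and cu st e, are the parental types, so the F1 was cu+ st+ e+ / cu st e.
The two rarest classes, cu st+ e+ and cu+ st e, are the double crossovers. Comparing them with the parentals, only the cu allele has switched, so cu is the middle locus and the order is e – cu – st.

cu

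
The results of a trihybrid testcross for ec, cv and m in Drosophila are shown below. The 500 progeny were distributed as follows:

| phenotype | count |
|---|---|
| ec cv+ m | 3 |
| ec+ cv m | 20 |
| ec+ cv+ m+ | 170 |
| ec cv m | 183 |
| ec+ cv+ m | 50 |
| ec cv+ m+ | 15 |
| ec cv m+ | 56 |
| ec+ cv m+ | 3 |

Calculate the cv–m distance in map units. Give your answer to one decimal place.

The two most frequent reciprocal classes, ec+ cv+ m+ and ec cv m, are the parental types, so the F1 was ec+ cv+ m+ / ec cv m.
The two rarest classes, ec+ cv m+ and ec cv+ m, are the double crossovers. Comparing them with the parentals, only the cv allele has switched, so cv is the middle locus and the order is m – cv – ec.
Crossovers in the m–cv interval produce the single-crossover classes ec+ cv+ m and ec cv m+ (50 + 56 = 106) plus the double crossovers (6).
RF(m–cv) = (106 + 6) / 500 = 112/500 = 0.2240 → 22.4 map units.

22.4 map units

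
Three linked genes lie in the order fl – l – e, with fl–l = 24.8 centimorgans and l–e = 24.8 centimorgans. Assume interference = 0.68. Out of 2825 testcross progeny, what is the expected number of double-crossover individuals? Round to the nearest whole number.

56

Map distances give recombination frequencies of 0.248 and 0.248 for the two intervals.
With interference 0.68 (so coincidence = 0.32), expected double-crossover frequency = 0.248 × 0.248 × 0.32 = 0.01968.
Expected number = 0.01968 × 2825 = 55.60 ≈ 56.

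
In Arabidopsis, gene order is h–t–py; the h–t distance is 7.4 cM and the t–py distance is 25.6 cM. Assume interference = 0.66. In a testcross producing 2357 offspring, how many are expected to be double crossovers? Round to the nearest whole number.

15

Map distances give recombination frequencies of 0.074 and 0.256 for the two intervals.
With interference 0.66 (so coincidence = 0.34), expected double-crossover frequency = 0.074 × 0.256 × 0.34 = 0.00644.
Expected number = 0.00644 × 2357 = 15.18 ≈ 15.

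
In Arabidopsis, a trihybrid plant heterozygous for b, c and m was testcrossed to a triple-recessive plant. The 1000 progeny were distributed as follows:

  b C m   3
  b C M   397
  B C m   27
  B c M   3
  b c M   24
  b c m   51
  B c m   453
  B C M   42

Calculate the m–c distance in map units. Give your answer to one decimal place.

The two most frequent reciprocal classes, B c m and b C M, are the parental types, so the F1 was B c m / b C M.
The two rarest classes, B c M and b C m, are the double crossovers. Comparing them with the parentals, only the m allele has switched, so m is the middle locus and the order is b – m – c.
Crossovers in the m–c interval produce the single-crossover classes B C m and b c M (27 + 24 = 51) plus the double crossovers (6).
RF(m–c) = (51 + 6) / 1000 = 57/1000 = 0.0570 → 5.7 map units.

5.7 map units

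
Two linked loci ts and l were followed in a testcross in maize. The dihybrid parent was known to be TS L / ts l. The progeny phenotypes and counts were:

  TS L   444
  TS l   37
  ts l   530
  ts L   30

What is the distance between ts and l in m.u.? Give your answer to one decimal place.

6.4 m.u.

The recombinant classes are TS l and ts L: 37 + 30 = 67.
Recombination frequency = 67/1041 = 0.0644 ≈ 6.4%, i.e. 6.4 m.u.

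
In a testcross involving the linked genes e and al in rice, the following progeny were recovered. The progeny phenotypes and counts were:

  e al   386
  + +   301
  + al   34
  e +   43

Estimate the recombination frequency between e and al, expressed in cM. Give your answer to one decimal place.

10.1 cM

The two most frequent classes, + + (301) and e al (386), are the parental types, so the F1 was + + / e al.
The recombinant classes are + al and e +: 34 + 43 = 77.
Recombination frequency = 77/764 = 0.1008 ≈ 10.1%, i.e. 10.1 cM.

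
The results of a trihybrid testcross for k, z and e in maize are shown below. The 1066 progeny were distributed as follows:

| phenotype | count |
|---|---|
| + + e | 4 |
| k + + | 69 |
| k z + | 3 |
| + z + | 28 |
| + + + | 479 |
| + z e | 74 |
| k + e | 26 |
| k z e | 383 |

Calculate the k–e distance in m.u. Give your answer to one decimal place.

14.1 m.u.

The two most frequent reciprocal classes, + + + and k z e, are the parental types, so the F1 was + + + / k z e.
The two rarest classes, + + e and k z +, are the double crossovers. Comparing them with the parentals, only the e allele has switched, so e is the middle locus and the order is k – e – z.
Crossovers in the k–e interval produce the single-crossover classes k + + and + z e (69 + 74 = 143) plus the double crossovers (7).
RF(k–e) = (143 + 7) / 1066 = 150/1066 = 0.1407 → 14.1 m.u.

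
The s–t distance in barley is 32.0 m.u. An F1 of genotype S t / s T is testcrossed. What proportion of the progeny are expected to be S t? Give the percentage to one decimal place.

A map distance of 32.0 m.u. corresponds to a recombination frequency of 0.320.
The F1 is S t / s T, so S t is a parental gamete class with expected frequency (1 − r)/2 = 0.680/2 = 0.3400.
That is 0.3400 = 34.0% of the progeny.

34.0%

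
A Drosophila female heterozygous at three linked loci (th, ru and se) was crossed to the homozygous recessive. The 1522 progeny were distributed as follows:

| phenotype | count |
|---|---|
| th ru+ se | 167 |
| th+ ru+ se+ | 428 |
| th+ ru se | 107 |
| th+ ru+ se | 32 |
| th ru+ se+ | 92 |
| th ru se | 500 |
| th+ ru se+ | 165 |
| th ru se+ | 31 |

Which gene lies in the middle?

se

The two most frequent reciprocal classes, th ru se and th+ ru+ se+, are the parental types, so the F1 was th ru se / th+ ru+ se+.
The two rarest classes, th ru se+ and th+ ru+ se, are the double crossovers. Comparing them with the parentals, only the se allele has switched, so se is the middle locus and the order is ru – se – th.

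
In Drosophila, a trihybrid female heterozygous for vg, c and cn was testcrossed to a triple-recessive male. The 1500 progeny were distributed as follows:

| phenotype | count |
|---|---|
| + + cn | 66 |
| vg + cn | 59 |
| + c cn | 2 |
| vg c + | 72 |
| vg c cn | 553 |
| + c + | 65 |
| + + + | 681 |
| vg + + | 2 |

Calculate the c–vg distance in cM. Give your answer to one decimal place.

The two most frequent reciprocal classes, + + + and vg c cn, are the parental types, so the F1 was + + + / vg c cn.
The two rarest classes, vg + + and + c cn, are the double crossovers. Comparing them with the parentals, only the vg allele has switched, so vg is the middle locus and the order is cn – vg – c.
Crossovers in the vg–c interval produce the single-crossover classes + c + and vg + cn (65 + 59 = 124) plus the double crossovers (4).
RF(vg–c) = (124 + 4) / 1500 = 128/1500 = 0.0853 → 8.5 cM.

8.5 cM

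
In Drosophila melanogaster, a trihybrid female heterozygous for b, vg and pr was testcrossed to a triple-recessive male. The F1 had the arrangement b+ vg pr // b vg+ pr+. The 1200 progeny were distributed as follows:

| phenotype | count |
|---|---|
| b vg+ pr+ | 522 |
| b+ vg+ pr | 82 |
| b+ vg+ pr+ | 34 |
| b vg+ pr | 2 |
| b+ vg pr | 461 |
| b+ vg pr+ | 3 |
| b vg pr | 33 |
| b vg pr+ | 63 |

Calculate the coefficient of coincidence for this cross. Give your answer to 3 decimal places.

0.556

The two rarest classes, b+ vg pr+ and b vg+ pr, are the double crossovers. Comparing them with the parentals, only the pr allele has switched, so pr is the middle locus and the order is vg – pr – b.
vg–pr: (145 + 5)/1200 = 0.1250; pr–b: (67 + 5)/1200 = 0.0600.
Expected DCO frequency = 0.1250 × 0.0600 ≈ 0.00750; observed = 5/1200 ≈ 0.00417.
Coefficient of coincidence = 0.00417/0.00750 ≈ 0.556.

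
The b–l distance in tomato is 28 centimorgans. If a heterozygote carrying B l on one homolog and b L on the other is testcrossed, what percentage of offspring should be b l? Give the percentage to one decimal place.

A map distance of 28 centimorgans corresponds to a recombination frequency of 0.280.
The F1 is B l / b L, so b l is a recombinant gamete class with expected frequency r/2 = 0.280/2 = 0.1400.
That is 0.1400 = 14.0% of the progeny.

14.0%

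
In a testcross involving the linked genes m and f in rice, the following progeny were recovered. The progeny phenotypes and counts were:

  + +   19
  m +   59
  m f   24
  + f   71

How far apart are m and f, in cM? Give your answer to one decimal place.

The two most frequent classes, + f (71) and m + (59), are the parental types, so the F1 was + f / m +.
The recombinant classes are + + and m f: 19 + 24 = 43.
Recombination frequency = 43/173 = 0.2486 ≈ 24.9%, i.e. 24.9 cM.

24.9 cM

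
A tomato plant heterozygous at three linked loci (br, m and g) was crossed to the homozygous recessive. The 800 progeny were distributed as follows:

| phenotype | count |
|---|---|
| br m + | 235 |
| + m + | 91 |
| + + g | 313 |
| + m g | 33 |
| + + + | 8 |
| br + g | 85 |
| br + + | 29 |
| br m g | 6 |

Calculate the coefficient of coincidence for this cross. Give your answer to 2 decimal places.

0.78

The two most frequent reciprocal classes, br m + and + + g, are the parental types, so the F1 was br m + / + + g.
The two rarest classes, br m g and + + +, are the double crossovers. Comparing them with the parentals, only the g allele has switched, so g is the middle locus and the order is m – g – br.
m–g: (62 + 14)/800 = 0.0950; g–br: (176 + 14)/800 = 0.2375.
Expected DCO frequency = 0.0950 × 0.2375 ≈ 0.02256; observed = 14/800 ≈ 0.01750.
Coefficient of coincidence = 0.01750/0.02256 ≈ 0.78.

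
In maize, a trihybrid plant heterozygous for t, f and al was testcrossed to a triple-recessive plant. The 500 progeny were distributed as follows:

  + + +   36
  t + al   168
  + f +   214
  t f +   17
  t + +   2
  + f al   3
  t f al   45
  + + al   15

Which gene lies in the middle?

The two most frequent reciprocal classes, t + al and + f +, are the parental types, so the F1 was t + al / + f +.
The two rarest classes, t + + and + f al, are the double crossovers. Comparing them with the parentals, only the al allele has switched, so al is the middle locus and the order is f – al – t.

al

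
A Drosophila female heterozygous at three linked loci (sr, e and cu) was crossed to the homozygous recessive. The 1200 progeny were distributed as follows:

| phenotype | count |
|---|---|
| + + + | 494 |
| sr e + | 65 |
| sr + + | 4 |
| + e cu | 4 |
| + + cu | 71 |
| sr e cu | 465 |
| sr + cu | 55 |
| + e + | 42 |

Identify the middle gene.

The two most frequent reciprocal classes, sr e cu and + + +, are the parental types, so the F1 was sr e cu / + + +.
The two rarest classes, + e cu and sr + +, are the double crossovers. Comparing them with the parentals, only the sr allele has switched, so sr is the middle locus and the order is cu – sr – e.

sr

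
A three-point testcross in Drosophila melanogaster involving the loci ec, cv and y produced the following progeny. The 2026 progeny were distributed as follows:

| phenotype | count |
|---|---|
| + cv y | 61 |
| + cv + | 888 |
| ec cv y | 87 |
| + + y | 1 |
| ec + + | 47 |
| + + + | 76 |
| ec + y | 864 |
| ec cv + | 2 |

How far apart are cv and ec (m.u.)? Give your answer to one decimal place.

8.2 m.u.

The two most frequent reciprocal classes, + cv + and ec + y, are the parental types, so the F1 was + cv + / ec + y.
The two rarest classes, ec cv + and + + y, are the double crossovers. Comparing them with the parentals, only the ec allele has switched, so ec is the middle locus and the order is cv – ec – y.
Crossovers in the cv–ec interval produce the single-crossover classes + + + and ec cv y (76 + 87 = 163) plus the double crossovers (3).
RF(cv–ec) = (163 + 3) / 2026 = 166/2026 = 0.0819 → 8.2 m.u.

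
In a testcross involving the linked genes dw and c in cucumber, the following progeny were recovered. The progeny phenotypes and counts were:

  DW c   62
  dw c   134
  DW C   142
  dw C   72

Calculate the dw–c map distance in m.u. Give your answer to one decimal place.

The two most frequent classes, DW C (142) and dw c (134), are the parental types, so the F1 was DW C / dw c.
The recombinant classes are DW c and dw C: 62 + 72 = 134.
Recombination frequency = 134/410 = 0.3268 ≈ 32.7%, i.e. 32.7 m.u.

32.7 m.u.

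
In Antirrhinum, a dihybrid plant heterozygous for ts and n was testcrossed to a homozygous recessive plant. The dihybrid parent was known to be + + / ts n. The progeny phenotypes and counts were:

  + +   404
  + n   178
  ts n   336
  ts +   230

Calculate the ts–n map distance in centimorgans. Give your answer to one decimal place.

35.5 centimorgans

The recombinant classes are + n and ts +: 178 + 230 = 408.
Recombination frequency = 408/1148 = 0.3554 ≈ 35.5%, i.e. 35.5 centimorgans.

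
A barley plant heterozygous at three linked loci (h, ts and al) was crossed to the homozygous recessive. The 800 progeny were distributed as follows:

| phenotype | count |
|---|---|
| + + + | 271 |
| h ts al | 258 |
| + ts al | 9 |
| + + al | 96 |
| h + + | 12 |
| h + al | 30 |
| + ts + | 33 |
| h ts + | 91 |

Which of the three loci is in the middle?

h

The two most frequent reciprocal classes, h ts al and + + +, are the parental types, so the F1 was h ts al / + + +.
The two rarest classes, + ts al and h + +, are the double crossovers. Comparing them with the parentals, only the h allele has switched, so h is the middle locus and the order is al – h – ts.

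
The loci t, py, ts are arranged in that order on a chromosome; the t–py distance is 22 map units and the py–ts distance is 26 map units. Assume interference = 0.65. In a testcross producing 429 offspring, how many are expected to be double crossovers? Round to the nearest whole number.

Map distances give recombination frequencies of 0.220 and 0.260 for the two intervals.
With interference 0.65 (so coincidence = 0.35), expected double-crossover frequency = 0.220 × 0.260 × 0.35 = 0.02002.
Expected number = 0.02002 × 429 = 8.59 ≈ 9.

9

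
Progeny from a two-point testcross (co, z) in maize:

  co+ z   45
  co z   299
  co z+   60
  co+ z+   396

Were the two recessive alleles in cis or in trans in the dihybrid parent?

cis

The two most frequent classes are co+ z+ (396) and co z (299); these are the parental (non-recombinant) types.
So the F1 carried co+ z+ on one chromosome and co z on the other — the recessive alleles are on the same chromosome (cis / coupling).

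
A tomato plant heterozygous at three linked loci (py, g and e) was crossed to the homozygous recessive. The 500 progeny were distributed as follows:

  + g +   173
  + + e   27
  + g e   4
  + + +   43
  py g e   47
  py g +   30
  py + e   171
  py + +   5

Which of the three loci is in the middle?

The two most frequent reciprocal classes, py + e and + g +, are the parental types, so the F1 was py + e / + g +.
The two rarest classes, py + + and + g e, are the double crossovers. Comparing them with the parentals, only the e allele has switched, so e is the middle locus and the order is g – e – py.

e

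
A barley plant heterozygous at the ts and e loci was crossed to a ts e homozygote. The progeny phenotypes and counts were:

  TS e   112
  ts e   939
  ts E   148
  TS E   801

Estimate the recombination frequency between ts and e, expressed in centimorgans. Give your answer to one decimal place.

The two most frequent classes, TS E (801) and ts e (939), are the parental types, so the F1 was TS E / ts e.
The recombinant classes are TS e and ts E: 112 + 148 = 260.
Recombination frequency = 260/2000 = 0.1300 ≈ 13.0%, i.e. 13.0 centimorgans.

13.0 centimorgans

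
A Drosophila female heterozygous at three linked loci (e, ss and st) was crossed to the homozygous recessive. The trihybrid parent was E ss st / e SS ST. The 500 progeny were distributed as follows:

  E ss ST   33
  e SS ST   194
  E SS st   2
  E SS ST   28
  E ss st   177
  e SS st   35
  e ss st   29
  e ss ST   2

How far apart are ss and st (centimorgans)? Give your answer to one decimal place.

The two rarest classes, E SS st and e ss ST, are the double crossovers. Comparing them with the parentals, only the ss allele has switched, so ss is the middle locus and the order is e – ss – st.
Crossovers in the ss–st interval produce the single-crossover classes E ss ST and e SS st (33 + 35 = 68) plus the double crossovers (4).
RF(ss–st) = (68 + 4) / 500 = 72/500 = 0.1440 → 14.4 centimorgans.

14.4 centimorgans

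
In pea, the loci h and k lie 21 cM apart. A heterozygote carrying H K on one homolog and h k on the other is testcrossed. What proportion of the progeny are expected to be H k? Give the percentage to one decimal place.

10.5%

A map distance of 21 cM corresponds to a recombination frequency of 0.210.
The F1 is H K / h k, so H k is a recombinant gamete class with expected frequency r/2 = 0.210/2 = 0.1050.
That is 0.1050 = 10.5% of the progeny.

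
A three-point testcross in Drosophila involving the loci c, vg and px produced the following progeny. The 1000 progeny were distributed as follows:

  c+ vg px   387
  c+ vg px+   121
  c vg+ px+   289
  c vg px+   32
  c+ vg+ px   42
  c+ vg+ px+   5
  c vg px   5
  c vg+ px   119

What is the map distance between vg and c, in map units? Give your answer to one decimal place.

The two most frequent reciprocal classes, c+ vg px and c vg+ px+, are the parental types, so the F1 was c+ vg px / c vg+ px+.
The two rarest classes, c vg px and c+ vg+ px+, are the double crossovers. Comparing them with the parentals, only the c allele has switched, so c is the middle locus and the order is px – c – vg.
Crossovers in the c–vg interval produce the single-crossover classes c+ vg+ px and c vg px+ (42 + 32 = 74) plus the double crossovers (10).
RF(c–vg) = (74 + 10) / 1000 = 84/1000 = 0.0840 → 8.4 map units.

8.4 map units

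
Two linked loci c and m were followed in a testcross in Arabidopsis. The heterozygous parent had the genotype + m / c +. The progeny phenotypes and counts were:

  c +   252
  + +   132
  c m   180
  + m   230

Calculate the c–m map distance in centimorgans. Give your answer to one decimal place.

39.3 centimorgans

The recombinant classes are + + and c m: 132 + 180 = 312.
Recombination frequency = 312/794 = 0.3929 ≈ 39.3%, i.e. 39.3 centimorgans.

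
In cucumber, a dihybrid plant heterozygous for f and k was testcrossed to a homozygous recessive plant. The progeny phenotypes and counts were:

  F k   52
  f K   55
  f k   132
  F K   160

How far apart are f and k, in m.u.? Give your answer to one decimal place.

26.8 m.u.

The two most frequent classes, F K (160) and f k (132), are the parental types, so the F1 was F K / f k.
The recombinant classes are F k and f K: 52 + 55 = 107.
Recombination frequency = 107/399 = 0.2682 ≈ 26.8%, i.e. 26.8 m.u.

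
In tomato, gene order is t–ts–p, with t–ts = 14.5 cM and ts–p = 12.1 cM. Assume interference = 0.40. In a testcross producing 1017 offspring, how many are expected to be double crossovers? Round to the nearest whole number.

11

Map distances give recombination frequencies of 0.145 and 0.121 for the two intervals.
With interference 0.40 (so coincidence = 0.60), expected double-crossover frequency = 0.145 × 0.121 × 0.60 = 0.01053.
Expected number = 0.01053 × 1017 = 10.71 ≈ 11.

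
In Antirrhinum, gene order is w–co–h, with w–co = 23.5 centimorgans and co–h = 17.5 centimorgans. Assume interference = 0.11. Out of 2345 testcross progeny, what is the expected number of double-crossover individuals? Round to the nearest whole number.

86

Map distances give recombination frequencies of 0.235 and 0.175 for the two intervals.
With interference 0.11 (so coincidence = 0.89), expected double-crossover frequency = 0.235 × 0.175 × 0.89 = 0.03660.
Expected number = 0.03660 × 2345 = 85.83 ≈ 86.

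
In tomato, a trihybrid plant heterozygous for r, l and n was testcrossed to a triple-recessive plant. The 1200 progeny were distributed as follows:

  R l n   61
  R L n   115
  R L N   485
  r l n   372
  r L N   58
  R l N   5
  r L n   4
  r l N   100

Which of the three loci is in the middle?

l

The two most frequent reciprocal classes, r l n and R L N, are the parental types, so the F1 was r l n / R L N.
The two rarest classes, r L n and R l N, are the double crossovers. Comparing them with the parentals, only the l allele has switched, so l is the middle locus and the order is r – l – n.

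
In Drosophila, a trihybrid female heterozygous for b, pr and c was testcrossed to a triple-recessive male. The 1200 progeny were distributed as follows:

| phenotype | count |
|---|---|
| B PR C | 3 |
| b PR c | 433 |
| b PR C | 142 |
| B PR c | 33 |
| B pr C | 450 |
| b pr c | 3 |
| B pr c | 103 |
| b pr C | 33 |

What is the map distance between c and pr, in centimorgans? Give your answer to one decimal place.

The two most frequent reciprocal classes, B pr C and b PR c, are the parental types, so the F1 was B pr C / b PR c.
The two rarest classes, B PR C and b pr c, are the double crossovers. Comparing them with the parentals, only the pr allele has switched, so pr is the middle locus and the order is b – pr – c.
Crossovers in the pr–c interval produce the single-crossover classes B pr c and b PR C (103 + 142 = 245) plus the double crossovers (6).
RF(pr–c) = (245 + 6) / 1200 = 251/1200 = 0.2092 → 20.9 centimorgans.

20.9 centimorgans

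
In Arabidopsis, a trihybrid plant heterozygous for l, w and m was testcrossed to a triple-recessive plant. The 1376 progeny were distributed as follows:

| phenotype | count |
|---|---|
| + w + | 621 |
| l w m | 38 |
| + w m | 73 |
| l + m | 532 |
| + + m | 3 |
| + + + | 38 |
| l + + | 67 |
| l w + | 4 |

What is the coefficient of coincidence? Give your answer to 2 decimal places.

0.79

The two most frequent reciprocal classes, + w + and l + m, are the parental types, so the F1 was + w + / l + m.
The two rarest classes, l w + and + + m, are the double crossovers. Comparing them with the parentals, only the l allele has switched, so l is the middle locus and the order is m – l – w.
m–l: (140 + 7)/1376 = 0.1068; l–w: (76 + 7)/1376 = 0.0603.
Expected DCO frequency = 0.1068 × 0.0603 ≈ 0.00644; observed = 7/1376 ≈ 0.00509.
Coefficient of coincidence = 0.00509/0.00644 ≈ 0.79.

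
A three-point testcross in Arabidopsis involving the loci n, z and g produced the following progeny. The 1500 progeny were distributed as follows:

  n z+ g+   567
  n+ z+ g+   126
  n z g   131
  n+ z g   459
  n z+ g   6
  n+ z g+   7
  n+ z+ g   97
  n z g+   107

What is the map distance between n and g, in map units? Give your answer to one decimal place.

The two most frequent reciprocal classes, n+ z g and n z+ g+, are the parental types, so the F1 was n+ z g / n z+ g+.
The two rarest classes, n+ z g+ and n z+ g, are the double crossovers. Comparing them with the parentals, only the g allele has switched, so g is the middle locus and the order is n – g – z.
Crossovers in the n–g interval produce the single-crossover classes n z g and n+ z+ g+ (131 + 126 = 257) plus the double crossovers (13).
RF(n–g) = (257 + 13) / 1500 = 270/1500 = 0.1800 → 18.0 map units.

18.0 map units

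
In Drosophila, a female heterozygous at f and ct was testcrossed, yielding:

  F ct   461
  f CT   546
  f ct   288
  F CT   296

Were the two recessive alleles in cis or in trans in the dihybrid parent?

trans

The two most frequent classes are F ct (461) and f CT (546); these are the parental (non-recombinant) types.
So the F1 carried F ct on one chromosome and f CT on the other — the recessive alleles are on opposite chromosomes (trans / repulsion).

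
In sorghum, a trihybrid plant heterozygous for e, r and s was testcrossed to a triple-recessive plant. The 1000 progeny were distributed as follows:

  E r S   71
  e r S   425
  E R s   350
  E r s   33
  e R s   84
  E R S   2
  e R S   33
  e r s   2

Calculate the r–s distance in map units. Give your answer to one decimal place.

7.0 map units

The two most frequent reciprocal classes, e r S and E R s, are the parental types, so the F1 was e r S / E R s.
The two rarest classes, e r s and E R S, are the double crossovers. Comparing them with the parentals, only the s allele has switched, so s is the middle locus and the order is e – s – r.
Crossovers in the s–r interval produce the single-crossover classes e R S and E r s (33 + 33 = 66) plus the double crossovers (4).
RF(s–r) = (66 + 4) / 1000 = 70/1000 = 0.0700 → 7.0 map units.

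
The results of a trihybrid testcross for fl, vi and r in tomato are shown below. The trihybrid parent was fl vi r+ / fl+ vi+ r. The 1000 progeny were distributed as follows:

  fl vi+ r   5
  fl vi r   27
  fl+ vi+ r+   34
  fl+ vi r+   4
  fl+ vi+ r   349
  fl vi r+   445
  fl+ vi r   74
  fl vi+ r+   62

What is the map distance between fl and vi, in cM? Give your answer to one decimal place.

14.5 cM

The two rarest classes, fl+ vi r+ and fl vi+ r, are the double crossovers. Comparing them with the parentals, only the fl allele has switched, so fl is the middle locus and the order is vi – fl – r.
Crossovers in the vi–fl interval produce the single-crossover classes fl vi+ r+ and fl+ vi r (62 + 74 = 136) plus the double crossovers (9).
RF(vi–fl) = (136 + 9) / 1000 = 145/1000 = 0.1450 → 14.5 cM.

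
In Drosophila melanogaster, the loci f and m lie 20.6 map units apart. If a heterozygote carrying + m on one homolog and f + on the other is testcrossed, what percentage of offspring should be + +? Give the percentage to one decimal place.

10.3%

A map distance of 20.6 map units corresponds to a recombination frequency of 0.206.
The F1 is + m / f +, so + + is a recombinant gamete class with expected frequency r/2 = 0.206/2 = 0.1030.
That is 0.1030 = 10.3% of the progeny.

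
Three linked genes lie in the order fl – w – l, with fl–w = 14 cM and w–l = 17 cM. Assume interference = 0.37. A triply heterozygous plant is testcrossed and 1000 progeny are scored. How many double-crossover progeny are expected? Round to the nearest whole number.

Map distances give recombination frequencies of 0.140 and 0.170 for the two intervals.
With interference 0.37 (so coincidence = 0.63), expected double-crossover frequency = 0.140 × 0.170 × 0.63 = 0.01499.
Expected number = 0.01499 × 1000 = 14.99 ≈ 15.

15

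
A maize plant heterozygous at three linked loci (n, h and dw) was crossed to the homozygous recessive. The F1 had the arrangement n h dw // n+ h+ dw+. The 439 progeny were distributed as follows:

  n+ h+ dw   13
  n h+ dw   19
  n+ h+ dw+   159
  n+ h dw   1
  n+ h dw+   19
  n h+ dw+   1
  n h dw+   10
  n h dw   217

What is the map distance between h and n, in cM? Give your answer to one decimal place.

The two rarest classes, n+ h dw and n h+ dw+, are the double crossovers. Comparing them with the parentals, only the n allele has switched, so n is the middle locus and the order is h – n – dw.
Crossovers in the h–n interval produce the single-crossover classes n h+ dw and n+ h dw+ (19 + 19 = 38) plus the double crossovers (2).
RF(h–n) = (38 + 2) / 439 = 40/439 = 0.0911 → 9.1 cM.

9.1 cM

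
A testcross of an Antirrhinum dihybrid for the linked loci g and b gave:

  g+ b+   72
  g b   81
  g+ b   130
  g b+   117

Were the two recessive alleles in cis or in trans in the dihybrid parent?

trans

The two most frequent classes are g+ b (130) and g b+ (117); these are the parental (non-recombinant) types.
So the F1 carried g+ b on one chromosome and g b+ on the other — the recessive alleles are on opposite chromosomes (trans / repulsion).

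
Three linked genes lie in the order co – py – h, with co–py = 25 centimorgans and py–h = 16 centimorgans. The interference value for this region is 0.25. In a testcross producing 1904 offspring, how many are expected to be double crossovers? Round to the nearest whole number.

57

Map distances give recombination frequencies of 0.250 and 0.160 for the two intervals.
With interference 0.25 (so coincidence = 0.75), expected double-crossover frequency = 0.250 × 0.160 × 0.75 = 0.03000.
Expected number = 0.03000 × 1904 = 57.12 ≈ 57.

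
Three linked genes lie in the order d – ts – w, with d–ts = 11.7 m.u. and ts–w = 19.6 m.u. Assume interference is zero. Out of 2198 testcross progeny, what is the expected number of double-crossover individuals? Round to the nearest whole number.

50

Map distances give recombination frequencies of 0.117 and 0.196 for the two intervals.
With no interference, expected double-crossover frequency = 0.117 × 0.196 = 0.02293.
Expected number = 0.02293 × 2198 = 50.40 ≈ 50.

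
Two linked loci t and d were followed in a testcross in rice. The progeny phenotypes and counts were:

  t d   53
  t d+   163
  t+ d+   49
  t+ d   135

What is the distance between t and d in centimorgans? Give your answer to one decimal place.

The two most frequent classes, t+ d (135) and t d+ (163), are the parental types, so the F1 was t+ d / t d+.
The recombinant classes are t+ d+ and t d: 49 + 53 = 102.
Recombination frequency = 102/400 = 0.2550 ≈ 25.5%, i.e. 25.5 centimorgans.

25.5 centimorgans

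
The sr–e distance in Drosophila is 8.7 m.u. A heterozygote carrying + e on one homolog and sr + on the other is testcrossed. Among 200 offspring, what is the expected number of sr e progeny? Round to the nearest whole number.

A map distance of 8.7 m.u. corresponds to a recombination frequency of 0.087.
The F1 is + e / sr +, so sr e is a recombinant gamete class with expected frequency r/2 = 0.087/2 = 0.0435.
Expected number = 0.0435 × 200 = 8.70 ≈ 9.

9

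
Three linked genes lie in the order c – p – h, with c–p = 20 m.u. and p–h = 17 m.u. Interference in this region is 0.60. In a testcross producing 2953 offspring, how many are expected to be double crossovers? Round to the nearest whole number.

40

Map distances give recombination frequencies of 0.200 and 0.170 for the two intervals.
With interference 0.60 (so coincidence = 0.40), expected double-crossover frequency = 0.200 × 0.170 × 0.40 = 0.01360.
Expected number = 0.01360 × 2953 = 40.16 ≈ 40.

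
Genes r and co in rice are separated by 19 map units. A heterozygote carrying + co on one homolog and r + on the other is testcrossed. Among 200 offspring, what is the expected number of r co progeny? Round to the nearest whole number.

A map distance of 19 map units corresponds to a recombination frequency of 0.190.
The F1 is + co / r +, so r co is a recombinant gamete class with expected frequency r/2 = 0.190/2 = 0.0950.
Expected number = 0.0950 × 200 = 19.00 ≈ 19.

19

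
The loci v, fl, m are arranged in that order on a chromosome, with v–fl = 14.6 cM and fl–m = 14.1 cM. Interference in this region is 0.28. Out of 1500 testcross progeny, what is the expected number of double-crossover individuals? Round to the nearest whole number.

Map distances give recombination frequencies of 0.146 and 0.141 for the two intervals.
With interference 0.28 (so coincidence = 0.72), expected double-crossover frequency = 0.146 × 0.141 × 0.72 = 0.01482.
Expected number = 0.01482 × 1500 = 22.23 ≈ 22.

22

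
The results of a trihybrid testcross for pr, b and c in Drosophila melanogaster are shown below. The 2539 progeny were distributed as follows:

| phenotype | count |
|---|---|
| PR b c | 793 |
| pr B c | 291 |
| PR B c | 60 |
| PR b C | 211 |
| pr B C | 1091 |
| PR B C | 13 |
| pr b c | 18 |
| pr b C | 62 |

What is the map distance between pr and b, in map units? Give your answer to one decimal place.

6.0 map units

The two most frequent reciprocal classes, PR b c and pr B C, are the parental types, so the F1 was PR b c / pr B C.
The two rarest classes, pr b c and PR B C, are the double crossovers. Comparing them with the parentals, only the pr allele has switched, so pr is the middle locus and the order is c – pr – b.
Crossovers in the pr–b interval produce the single-crossover classes PR B c and pr b C (60 + 62 = 122) plus the double crossovers (31).
RF(pr–b) = (122 + 31) / 2539 = 153/2539 = 0.0603 → 6.0 map units.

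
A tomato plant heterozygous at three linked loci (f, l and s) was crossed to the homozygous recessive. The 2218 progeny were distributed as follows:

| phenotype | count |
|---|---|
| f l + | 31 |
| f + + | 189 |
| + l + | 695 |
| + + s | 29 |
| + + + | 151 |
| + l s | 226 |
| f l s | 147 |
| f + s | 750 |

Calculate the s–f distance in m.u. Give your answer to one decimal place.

The two most frequent reciprocal classes, f + s and + l +, are the parental types, so the F1 was f + s / + l +.
The two rarest classes, + + s and f l +, are the double crossovers. Comparing them with the parentals, only the f allele has switched, so f is the middle locus and the order is s – f – l.
Crossovers in the s–f interval produce the single-crossover classes f + + and + l s (189 + 226 = 415) plus the double crossovers (60).
RF(s–f) = (415 + 60) / 2218 = 475/2218 = 0.2142 → 21.4 m.u.

21.4 m.u.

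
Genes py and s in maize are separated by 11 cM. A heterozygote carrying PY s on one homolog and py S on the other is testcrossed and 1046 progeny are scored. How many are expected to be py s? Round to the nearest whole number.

A map distance of 11 cM corresponds to a recombination frequency of 0.110.
The F1 is PY s / py S, so py s is a recombinant gamete class with expected frequency r/2 = 0.110/2 = 0.0550.
Expected number = 0.0550 × 1046 = 57.53 ≈ 58.

58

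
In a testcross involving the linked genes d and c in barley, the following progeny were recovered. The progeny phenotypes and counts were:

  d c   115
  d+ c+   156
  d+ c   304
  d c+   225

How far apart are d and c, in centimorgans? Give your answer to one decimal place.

The two most frequent classes, d+ c (304) and d c+ (225), are the parental types, so the F1 was d+ c / d c+.
The recombinant classes are d+ c+ and d c: 156 + 115 = 271.
Recombination frequency = 271/800 = 0.3387 ≈ 33.9%, i.e. 33.9 centimorgans.

33.9 centimorgans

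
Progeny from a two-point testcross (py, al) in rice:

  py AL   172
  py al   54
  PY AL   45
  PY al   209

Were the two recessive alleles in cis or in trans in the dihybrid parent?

trans

The two most frequent classes are PY al (209) and py AL (172); these are the parental (non-recombinant) types.
So the F1 carried PY al on one chromosome and py AL on the other — the recessive alleles are on opposite chromosomes (trans / repulsion).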